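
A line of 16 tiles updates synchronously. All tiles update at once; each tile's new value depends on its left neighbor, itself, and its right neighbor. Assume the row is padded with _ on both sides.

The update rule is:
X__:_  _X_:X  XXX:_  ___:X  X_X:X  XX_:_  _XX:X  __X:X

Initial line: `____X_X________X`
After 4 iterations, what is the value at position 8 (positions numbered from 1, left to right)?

_

XXXXXXX_XXXXXXXX
X______XX_______
X_XXXXXX__XXXXXX
XXX______XX_____
position 8 holds _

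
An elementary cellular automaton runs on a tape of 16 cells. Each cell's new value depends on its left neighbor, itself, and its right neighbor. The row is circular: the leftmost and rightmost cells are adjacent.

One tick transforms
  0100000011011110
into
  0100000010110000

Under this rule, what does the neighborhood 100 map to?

At position 2 the neighborhood is 100; the next row has 0 there.

0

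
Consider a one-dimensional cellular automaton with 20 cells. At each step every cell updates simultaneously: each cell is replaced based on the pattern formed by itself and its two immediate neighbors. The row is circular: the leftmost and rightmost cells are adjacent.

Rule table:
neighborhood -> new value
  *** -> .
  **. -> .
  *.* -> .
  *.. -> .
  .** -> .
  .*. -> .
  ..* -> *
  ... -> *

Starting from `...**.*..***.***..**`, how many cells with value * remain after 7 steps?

.**.....*........*..
*...****..*******..*
..**.....*........*.
**...****..*******..
...**.....*........*
.**...****..*******.
*...**.....*........
count of *: 4

4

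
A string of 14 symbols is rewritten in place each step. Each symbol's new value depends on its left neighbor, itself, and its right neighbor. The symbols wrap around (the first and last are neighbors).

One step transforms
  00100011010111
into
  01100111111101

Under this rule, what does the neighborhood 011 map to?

At position 6 the neighborhood is 011; the next row has 1 there.

1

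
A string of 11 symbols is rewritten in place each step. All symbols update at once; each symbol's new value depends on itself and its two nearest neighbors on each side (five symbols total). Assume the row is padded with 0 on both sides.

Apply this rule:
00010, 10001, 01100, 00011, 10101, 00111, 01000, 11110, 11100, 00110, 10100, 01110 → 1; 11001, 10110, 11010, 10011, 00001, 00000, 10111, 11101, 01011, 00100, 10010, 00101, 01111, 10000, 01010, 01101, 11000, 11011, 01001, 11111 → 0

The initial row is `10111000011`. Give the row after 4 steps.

00011000111
00111011111
01110000011
11110000111

11110000111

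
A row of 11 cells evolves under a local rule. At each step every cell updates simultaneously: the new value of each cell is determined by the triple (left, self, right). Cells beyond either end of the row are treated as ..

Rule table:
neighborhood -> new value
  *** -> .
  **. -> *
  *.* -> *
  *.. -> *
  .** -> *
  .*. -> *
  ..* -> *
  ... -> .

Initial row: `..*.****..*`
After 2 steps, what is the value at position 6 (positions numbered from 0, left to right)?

.****..****
**..****..*
position 6 holds *

*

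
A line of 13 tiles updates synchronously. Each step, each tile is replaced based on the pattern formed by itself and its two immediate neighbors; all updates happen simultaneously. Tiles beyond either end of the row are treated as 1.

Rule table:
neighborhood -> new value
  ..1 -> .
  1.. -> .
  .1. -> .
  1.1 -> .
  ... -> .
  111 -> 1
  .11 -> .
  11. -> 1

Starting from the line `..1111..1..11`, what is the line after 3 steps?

.....1.......

step 1: ...111......1
step 2: ....11.......
step 3: .....1.......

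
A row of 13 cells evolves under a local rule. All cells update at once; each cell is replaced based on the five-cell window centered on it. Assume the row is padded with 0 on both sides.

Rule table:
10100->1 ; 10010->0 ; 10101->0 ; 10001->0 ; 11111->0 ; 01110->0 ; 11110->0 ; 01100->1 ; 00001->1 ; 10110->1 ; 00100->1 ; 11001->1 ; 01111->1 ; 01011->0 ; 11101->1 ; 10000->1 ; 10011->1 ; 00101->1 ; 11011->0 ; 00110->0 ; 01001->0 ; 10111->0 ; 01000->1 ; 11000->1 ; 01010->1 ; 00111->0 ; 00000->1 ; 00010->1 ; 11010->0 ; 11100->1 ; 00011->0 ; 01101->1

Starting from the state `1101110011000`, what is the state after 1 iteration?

0100011101111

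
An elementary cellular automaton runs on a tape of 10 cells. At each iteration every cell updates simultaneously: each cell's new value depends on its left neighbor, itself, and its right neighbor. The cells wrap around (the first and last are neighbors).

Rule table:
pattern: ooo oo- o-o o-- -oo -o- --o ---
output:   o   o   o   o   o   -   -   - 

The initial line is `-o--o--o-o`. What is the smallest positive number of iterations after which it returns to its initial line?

o-o--o--o-
-o-o--o--o
o-o-o--o--
-o-o-o--o-
--o-o-o--o
o--o-o-o--
-o--o-o-o-
--o--o-o-o
o--o--o-o-
-o--o--o-o

10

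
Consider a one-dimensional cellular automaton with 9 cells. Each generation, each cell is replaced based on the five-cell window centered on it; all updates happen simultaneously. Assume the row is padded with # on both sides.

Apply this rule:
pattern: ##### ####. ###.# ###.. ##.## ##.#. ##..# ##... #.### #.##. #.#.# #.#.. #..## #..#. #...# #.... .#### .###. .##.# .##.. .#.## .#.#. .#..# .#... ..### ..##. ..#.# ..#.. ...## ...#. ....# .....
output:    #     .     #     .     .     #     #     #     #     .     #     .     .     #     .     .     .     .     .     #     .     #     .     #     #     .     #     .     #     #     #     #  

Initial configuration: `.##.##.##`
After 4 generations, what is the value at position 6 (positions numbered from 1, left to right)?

.

generation 1: .......#.
generation 2: #.######.
generation 3: #.#.##.#.
generation 4: ###...##.
position 6 holds .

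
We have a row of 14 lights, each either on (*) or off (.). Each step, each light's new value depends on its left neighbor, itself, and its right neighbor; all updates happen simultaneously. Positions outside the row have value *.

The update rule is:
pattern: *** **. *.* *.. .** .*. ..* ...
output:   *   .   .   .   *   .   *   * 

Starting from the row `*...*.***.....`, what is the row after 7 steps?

step 1: ..**..**..****
step 2: .**..**..*****
step 3: .*..**..******
step 4: ...**..*******
step 5: .***..********
step 6: .**..*********
step 7: .*..**********

.*..**********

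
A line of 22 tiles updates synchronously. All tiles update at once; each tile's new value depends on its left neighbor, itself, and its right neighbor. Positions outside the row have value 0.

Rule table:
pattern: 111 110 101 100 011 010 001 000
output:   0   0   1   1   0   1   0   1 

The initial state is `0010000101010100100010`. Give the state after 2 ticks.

1011110111111110111011
1100001000000001000100

1100001000000001000100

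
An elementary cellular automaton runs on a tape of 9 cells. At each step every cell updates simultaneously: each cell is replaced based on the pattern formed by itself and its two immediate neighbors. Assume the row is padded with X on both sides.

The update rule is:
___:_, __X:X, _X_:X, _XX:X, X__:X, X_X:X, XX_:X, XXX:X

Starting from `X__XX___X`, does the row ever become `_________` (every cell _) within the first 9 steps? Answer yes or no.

no

XXXXXX_XX
XXXXXXXXX
XXXXXXXXX  (fixed point — unchanged through step 9)
step 9 is XXXXXXXXX, still not uniform _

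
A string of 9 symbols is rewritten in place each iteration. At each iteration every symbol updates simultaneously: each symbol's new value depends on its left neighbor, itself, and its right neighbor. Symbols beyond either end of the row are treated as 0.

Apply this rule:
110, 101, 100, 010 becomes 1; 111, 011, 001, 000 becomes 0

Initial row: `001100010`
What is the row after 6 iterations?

000110011
000011001
000001101
000000111
000000001
000000001

000000001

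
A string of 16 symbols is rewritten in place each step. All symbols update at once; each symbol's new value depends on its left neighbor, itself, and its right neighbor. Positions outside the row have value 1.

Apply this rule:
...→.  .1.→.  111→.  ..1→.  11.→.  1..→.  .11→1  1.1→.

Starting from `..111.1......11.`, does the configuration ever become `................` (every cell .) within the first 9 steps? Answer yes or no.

..1..........1..
................
all cells are . at step 2

yes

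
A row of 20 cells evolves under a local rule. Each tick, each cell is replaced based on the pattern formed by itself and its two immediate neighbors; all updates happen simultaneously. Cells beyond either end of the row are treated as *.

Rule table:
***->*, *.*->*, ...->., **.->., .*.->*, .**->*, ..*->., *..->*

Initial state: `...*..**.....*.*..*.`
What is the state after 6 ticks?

******.***.*********

*..**.*.*....****.**
.*.*.*****...***.***
*********.*..**.****
********.***.*.*****
*******.***.********
******.***.*********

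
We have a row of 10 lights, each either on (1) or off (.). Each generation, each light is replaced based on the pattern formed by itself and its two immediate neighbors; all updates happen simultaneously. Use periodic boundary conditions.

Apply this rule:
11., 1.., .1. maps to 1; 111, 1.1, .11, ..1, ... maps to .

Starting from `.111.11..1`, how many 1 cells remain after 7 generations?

generation 1: ...1..11.1
generation 2: 1..11..1.1
generation 3: 11..11.1..
generation 4: .11..1.11.
generation 5: ..11.1..11
generation 6: 1..1.11..1
generation 7: 11.1..11..
count of 1: 5

5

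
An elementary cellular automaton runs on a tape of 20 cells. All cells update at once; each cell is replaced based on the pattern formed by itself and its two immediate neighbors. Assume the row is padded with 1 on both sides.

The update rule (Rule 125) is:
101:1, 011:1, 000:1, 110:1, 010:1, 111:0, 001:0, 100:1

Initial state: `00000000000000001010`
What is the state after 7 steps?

11111111101000111110

11111111111111101111
00000000000000111000
11111111111110101110
00000000000011111011
11111111111010001110
00000000001111101011
11111111101000111110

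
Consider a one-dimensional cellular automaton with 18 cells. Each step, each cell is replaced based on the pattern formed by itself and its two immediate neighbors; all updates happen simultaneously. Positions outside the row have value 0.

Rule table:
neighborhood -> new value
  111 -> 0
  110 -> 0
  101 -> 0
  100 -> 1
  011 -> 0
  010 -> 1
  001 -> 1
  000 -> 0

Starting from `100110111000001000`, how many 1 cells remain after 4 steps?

6

step 1: 111000000100011100
step 2: 000100001110100010
step 3: 001110010000110111
step 4: 010001111001000000
count of 1: 6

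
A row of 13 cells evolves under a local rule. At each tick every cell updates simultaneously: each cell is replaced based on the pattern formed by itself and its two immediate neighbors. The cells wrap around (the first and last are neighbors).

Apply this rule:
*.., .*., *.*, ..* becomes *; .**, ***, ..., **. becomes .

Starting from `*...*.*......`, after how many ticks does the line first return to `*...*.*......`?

4

**.*****....*
..*.....*..*.
.***...******
*...*.*......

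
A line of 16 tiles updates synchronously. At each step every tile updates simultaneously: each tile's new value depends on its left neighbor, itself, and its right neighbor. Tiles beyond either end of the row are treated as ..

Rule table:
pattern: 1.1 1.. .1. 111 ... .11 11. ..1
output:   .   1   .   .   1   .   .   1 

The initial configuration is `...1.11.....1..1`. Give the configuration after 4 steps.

...1111........1

step 1: 111....11111.11.
step 2: ...1111........1
step 3: 111....11111111.
step 4: ...1111........1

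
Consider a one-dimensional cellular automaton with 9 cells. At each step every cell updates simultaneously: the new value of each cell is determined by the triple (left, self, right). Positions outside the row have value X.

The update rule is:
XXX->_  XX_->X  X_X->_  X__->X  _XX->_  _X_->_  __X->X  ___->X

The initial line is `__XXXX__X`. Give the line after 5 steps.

step 1: XX___XXX_
step 2: _XXXX__X_
step 3: ____XXX__
step 4: XXXX__XXX
step 5: ___XXX___

___XXX___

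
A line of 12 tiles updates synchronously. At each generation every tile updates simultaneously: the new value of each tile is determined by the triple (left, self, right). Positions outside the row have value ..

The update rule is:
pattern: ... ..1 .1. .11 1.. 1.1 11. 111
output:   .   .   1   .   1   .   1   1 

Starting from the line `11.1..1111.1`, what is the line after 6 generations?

.1.11..111.1
.1..11..11.1
.11..11..1.1
..11..11.1.1
...11..1.1.1
....11.1.1.1

....11.1.1.1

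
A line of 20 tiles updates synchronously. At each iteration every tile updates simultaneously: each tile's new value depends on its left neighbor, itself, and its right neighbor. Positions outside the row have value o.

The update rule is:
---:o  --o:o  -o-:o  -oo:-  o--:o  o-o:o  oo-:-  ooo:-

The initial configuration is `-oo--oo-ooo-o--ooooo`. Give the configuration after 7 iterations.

o--oo------oooo-----

o--oo--o---oooo-----
-oo--oooooo----ooooo
o--oo------oooo-----
-oo--oooooo----ooooo  (repeats iteration 2; period 2)
iteration 7: o--oo------oooo-----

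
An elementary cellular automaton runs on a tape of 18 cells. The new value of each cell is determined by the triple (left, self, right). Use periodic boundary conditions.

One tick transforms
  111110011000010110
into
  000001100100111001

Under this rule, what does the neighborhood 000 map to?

At position 10 the neighborhood is 000; the next row has 0 there.

0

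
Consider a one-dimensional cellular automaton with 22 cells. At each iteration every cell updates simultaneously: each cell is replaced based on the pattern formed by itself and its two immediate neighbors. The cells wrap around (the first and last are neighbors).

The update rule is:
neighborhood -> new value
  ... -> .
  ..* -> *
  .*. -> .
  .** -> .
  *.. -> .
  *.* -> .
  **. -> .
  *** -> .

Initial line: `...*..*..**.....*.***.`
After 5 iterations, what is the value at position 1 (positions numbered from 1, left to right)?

..*..*..*......*......
.*..*..*......*.......
*..*..*......*........
..*..*......*........*
.*..*......*........*.
position 1 holds .

.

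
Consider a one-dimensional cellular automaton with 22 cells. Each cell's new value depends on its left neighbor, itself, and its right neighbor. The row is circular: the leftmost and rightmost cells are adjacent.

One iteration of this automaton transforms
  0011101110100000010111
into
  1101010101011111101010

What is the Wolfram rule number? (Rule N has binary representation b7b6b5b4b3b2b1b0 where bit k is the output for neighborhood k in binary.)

position 3: 111 → 1  (bit 7 = 1)
position 4: 110 → 0  (bit 6 = 0)
position 5: 101 → 1  (bit 5 = 1)
position 0: 100 → 1  (bit 4 = 1)
position 2: 011 → 0  (bit 3 = 0)
position 10: 010 → 0  (bit 2 = 0)
position 1: 001 → 1  (bit 1 = 1)
position 12: 000 → 1  (bit 0 = 1)
bits b7..b0 = 10110011 = 179

179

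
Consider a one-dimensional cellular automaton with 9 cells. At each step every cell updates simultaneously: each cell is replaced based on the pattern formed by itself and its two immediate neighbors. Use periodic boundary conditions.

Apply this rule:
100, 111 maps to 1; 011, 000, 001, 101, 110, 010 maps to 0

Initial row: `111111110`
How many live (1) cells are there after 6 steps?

step 1: 011111100
step 2: 001111010
step 3: 000110001
step 4: 100001000
step 5: 010000100
step 6: 001000010
count of 1: 2

2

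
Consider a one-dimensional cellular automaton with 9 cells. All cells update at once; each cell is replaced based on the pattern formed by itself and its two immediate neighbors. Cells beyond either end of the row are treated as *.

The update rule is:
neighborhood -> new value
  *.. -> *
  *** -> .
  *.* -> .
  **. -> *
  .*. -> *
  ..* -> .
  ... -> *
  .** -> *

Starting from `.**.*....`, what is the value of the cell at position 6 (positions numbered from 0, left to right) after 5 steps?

.

.**.****.
.**.*..*.
.**.**.*.
.**.**.*.  (fixed point — unchanged through step 5)
position 6 holds .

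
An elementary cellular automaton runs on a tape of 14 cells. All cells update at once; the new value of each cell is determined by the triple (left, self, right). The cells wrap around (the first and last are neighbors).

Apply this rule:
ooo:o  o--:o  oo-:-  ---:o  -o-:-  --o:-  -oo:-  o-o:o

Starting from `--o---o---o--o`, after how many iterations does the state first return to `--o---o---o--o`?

iteration 1: o--oo--oo--o--
iteration 2: -o---o---o--o-
iteration 3: --oo--oo--o--o
iteration 4: o---o---o--o--
iteration 5: -oo--oo--o--o-
iteration 6: ---o---o--o--o
iteration 7: oo--oo--o--o--
iteration 8: --o---o--o--o-
iteration 9: o--oo--o--o--o
iteration 10: -o---o--o--o--
iteration 11: --oo--o--o--oo
iteration 12: o---o--o--o---
iteration 13: -oo--o--o--oo-
iteration 14: ---o--o--o---o
iteration 15: oo--o--o--oo--
iteration 16: --o--o--o---o-
iteration 17: o--o--o--oo--o
iteration 18: -o--o--o---o--
iteration 19: --o--o--oo--oo
iteration 20: o--o--o---o---
iteration 21: -o--o--oo--oo-
iteration 22: --o--o---o---o
iteration 23: o--o--oo--oo--
iteration 24: -o--o---o---o-
iteration 25: --o--oo--oo--o
iteration 26: o--o---o---o--
iteration 27: -o--oo--oo--o-
iteration 28: --o---o---o--o

28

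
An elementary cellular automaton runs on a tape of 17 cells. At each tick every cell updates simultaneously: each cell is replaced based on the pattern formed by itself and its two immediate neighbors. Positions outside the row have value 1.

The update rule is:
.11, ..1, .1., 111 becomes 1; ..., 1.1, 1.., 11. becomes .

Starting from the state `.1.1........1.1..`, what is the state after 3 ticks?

.1.1.....11..11.1

.1.1.......11.1.1
.1.1......11..1.1
.1.1.....11..11.1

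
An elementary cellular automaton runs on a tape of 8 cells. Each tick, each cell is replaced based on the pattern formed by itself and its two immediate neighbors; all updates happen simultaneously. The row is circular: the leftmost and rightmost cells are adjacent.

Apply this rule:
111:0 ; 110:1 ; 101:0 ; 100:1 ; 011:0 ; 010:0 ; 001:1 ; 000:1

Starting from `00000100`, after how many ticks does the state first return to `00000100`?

16

11111011
00001000
11110111
00010000
11101111
00100000
11011111
01000000
10111111
10000000
01111111
00000001
11111110
00000010
11111101
00000100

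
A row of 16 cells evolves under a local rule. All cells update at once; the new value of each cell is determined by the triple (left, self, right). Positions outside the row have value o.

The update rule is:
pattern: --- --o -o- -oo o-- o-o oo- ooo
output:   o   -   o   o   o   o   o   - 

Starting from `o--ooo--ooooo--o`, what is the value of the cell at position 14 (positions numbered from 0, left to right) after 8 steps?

oo-o-oo-o---oo-o
-oooooooooo-oooo
oo--------ooo---
-oooooooo-o-ooo-
oo------ooooo-oo
-oooooo-o---ooo-
oo----ooooo-o-oo
-oooo-o---ooooo-
position 14 holds o

o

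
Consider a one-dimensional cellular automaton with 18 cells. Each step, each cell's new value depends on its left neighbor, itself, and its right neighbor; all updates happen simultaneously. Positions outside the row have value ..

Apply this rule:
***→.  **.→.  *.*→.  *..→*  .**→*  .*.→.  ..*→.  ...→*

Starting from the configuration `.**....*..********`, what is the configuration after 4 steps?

.*.***..*.*.......
...*..*....*******
**..*..***.*......
*.*..*.*....******

*.*..*.*....******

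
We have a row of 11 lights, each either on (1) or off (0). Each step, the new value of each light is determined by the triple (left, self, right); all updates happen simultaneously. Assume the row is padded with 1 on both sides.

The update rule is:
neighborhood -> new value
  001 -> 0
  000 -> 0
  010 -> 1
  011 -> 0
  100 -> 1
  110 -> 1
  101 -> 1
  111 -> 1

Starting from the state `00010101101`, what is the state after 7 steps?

step 1: 10011110110
step 2: 11001111011
step 3: 11100111101
step 4: 11110011110
step 5: 11111001111
step 6: 11111100111
step 7: 11111110011

11111110011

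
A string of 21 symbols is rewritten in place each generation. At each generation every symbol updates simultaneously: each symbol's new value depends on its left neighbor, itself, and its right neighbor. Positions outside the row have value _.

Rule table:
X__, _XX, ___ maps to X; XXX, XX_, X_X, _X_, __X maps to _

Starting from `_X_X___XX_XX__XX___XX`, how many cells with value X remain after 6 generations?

____XX_X__X_X_X_XX_X_
XXX_X___X_______X___X
X____XX__XXXXXX__XX__
_XXX_X_X_X_____X_X_XX
_X________XXXX_____X_
__XXXXXXX_X___XXXX__X
count of X: 13

13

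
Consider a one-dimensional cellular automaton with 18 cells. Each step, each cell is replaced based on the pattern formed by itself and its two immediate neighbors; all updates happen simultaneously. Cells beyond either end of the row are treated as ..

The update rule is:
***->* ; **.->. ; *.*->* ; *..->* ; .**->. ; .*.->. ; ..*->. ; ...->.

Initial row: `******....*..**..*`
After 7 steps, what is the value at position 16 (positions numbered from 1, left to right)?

.

.****.*....*...*..
..**.*.*....*...*.
....*.*.*....*...*
.....*.*.*....*...
......*.*.*....*..
.......*.*.*....*.
........*.*.*....*
position 16 holds .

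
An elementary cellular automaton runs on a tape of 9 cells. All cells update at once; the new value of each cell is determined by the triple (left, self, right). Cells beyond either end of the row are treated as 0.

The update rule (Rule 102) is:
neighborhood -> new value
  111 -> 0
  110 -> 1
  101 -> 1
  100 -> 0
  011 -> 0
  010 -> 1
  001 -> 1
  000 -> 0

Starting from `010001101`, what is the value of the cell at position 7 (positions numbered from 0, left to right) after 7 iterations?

1

iteration 1: 110010111
iteration 2: 010111001
iteration 3: 111001011
iteration 4: 001011101
iteration 5: 011100111
iteration 6: 100101001
iteration 7: 101111011
position 7 holds 1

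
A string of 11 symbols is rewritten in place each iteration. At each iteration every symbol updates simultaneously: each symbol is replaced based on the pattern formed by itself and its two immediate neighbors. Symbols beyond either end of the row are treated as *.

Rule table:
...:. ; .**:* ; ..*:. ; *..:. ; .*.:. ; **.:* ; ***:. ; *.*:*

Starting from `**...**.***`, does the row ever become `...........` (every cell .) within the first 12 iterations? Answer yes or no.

.*...****..
*....*..*..
*..........
*..........  (fixed point — unchanged through iteration 12)
iteration 12 is *.........., still not uniform .

no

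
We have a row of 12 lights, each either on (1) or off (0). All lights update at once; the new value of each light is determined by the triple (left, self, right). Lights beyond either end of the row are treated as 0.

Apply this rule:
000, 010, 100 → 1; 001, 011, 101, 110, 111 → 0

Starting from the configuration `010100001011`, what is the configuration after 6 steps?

010111101000
010000001111
011111100000
000000011111
111111000000
000000111111

000000111111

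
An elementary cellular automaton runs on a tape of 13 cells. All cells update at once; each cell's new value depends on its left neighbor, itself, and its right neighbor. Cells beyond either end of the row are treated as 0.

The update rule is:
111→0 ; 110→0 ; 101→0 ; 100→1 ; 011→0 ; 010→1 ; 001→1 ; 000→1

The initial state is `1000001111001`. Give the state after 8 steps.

1111110000111
0000001111000
1111110000111  (repeats step 1; period 2)
step 8: 0000001111000

0000001111000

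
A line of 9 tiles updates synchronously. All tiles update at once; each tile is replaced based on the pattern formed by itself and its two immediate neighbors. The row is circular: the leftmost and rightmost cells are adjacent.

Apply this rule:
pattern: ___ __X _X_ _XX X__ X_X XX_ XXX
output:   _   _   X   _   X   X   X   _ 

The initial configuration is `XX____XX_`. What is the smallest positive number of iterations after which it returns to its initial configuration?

9

_XX____XX
X_XX____X
XX_XX____
_XX_XX___
__XX_XX__
___XX_XX_
____XX_XX
X____XX_X
XX____XX_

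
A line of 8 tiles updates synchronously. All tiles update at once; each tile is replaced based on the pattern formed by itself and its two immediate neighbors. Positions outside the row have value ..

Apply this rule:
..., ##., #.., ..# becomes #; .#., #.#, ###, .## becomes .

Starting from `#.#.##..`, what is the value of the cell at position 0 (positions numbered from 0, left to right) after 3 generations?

.....###
#####..#
....###.
position 0 holds .

.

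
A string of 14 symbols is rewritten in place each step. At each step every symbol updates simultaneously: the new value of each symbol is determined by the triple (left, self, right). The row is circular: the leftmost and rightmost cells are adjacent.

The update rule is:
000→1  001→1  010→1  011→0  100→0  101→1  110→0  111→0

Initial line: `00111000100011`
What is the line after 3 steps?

01000011101100
11011100010001
00100001110110

00100001110110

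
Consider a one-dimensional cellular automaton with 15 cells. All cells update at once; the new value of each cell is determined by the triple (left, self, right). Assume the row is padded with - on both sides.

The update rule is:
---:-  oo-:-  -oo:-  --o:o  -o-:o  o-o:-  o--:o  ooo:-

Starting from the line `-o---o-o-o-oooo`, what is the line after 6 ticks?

ooo-oo-o-o-----
-------o-oo----
------oo---o---
-----o--o-ooo--
----ooooo----o-
---o-----o--ooo

---o-----o--ooo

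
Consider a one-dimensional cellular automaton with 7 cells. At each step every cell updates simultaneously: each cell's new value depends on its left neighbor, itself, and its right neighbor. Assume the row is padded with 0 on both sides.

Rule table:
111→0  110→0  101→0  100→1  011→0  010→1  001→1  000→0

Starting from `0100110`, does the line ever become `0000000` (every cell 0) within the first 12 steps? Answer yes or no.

1111001
0000111
0001000
0011100
0100010
1110111
0000000
all cells are 0 at step 7

yes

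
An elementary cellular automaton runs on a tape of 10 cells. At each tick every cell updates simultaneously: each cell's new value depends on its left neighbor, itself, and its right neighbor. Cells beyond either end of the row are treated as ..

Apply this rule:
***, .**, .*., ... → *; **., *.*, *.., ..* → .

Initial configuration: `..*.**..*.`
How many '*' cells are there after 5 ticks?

*.*.*...*.
*.*.*.*.*.
*.*.*.*.*.  (fixed point — unchanged through tick 5)
count of *: 5

5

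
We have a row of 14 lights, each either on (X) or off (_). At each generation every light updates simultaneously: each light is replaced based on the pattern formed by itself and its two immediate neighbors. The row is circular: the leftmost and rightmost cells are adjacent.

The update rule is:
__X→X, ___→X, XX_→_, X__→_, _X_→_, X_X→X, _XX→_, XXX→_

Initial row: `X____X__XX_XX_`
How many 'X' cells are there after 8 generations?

__XXX__X__X__X
_X____X__X__X_
X__XXX__X__X__
__X____X__X__X
_X__XXX__X__X_
X__X____X__X__
__X__XXX__X__X
_X__X____X__X_
count of X: 4

4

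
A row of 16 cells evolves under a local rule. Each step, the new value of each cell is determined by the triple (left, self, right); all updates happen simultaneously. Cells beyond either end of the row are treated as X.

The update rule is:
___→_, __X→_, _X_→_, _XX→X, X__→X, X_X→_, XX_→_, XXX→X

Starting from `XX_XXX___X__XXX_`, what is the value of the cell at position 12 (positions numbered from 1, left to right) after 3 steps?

step 1: X__XX_X___X_XX__
step 2: _X_X___X____X_X_
step 3: ____X___X_______
position 12 holds _

_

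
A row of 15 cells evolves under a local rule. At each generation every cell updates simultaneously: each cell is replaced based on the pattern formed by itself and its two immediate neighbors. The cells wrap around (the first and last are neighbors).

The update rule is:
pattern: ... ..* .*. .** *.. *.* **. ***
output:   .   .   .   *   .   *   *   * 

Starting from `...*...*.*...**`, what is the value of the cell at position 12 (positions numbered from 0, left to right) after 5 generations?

........*....**
.............**
.............**  (fixed point — unchanged through generation 5)
position 12 holds .

.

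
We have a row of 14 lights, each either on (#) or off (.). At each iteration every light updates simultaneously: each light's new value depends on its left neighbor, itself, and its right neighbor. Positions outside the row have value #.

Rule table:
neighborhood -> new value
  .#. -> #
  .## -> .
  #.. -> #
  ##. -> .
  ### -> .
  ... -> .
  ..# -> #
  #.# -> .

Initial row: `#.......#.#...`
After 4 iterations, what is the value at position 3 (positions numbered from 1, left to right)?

iteration 1: .#.....##.##.#
iteration 2: .##...#.......
iteration 3: ...#.###.....#
iteration 4: #.##....#...#.
position 3 holds #

#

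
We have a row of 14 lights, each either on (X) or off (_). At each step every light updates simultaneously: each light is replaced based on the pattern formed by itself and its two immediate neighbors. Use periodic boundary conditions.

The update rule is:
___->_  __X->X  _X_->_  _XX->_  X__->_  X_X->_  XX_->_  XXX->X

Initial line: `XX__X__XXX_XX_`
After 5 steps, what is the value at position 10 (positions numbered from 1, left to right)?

___X__X_X_____
__X__X________
_X__X_________
X__X__________
__X__________X
position 10 holds _

_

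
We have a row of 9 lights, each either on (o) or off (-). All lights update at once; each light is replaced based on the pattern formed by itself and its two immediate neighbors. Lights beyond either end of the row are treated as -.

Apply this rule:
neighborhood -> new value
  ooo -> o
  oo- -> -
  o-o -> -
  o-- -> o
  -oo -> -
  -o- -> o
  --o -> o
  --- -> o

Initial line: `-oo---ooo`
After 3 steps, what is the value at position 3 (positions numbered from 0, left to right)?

o--ooo-o-
ooo-o--oo
-o--ooo--
position 3 holds -

-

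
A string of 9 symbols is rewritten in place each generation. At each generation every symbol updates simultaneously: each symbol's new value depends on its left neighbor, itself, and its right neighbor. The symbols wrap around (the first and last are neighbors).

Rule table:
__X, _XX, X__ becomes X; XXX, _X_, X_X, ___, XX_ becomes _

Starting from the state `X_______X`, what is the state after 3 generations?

_X_X_XX_X

_X_____XX
__X___XX_
_X_X_XX_X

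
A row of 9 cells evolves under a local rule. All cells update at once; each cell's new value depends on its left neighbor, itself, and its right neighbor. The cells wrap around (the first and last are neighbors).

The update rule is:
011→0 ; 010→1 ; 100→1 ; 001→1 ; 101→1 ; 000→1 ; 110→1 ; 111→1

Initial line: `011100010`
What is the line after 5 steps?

101111111
110111111
111011111
111101111
111110111

111110111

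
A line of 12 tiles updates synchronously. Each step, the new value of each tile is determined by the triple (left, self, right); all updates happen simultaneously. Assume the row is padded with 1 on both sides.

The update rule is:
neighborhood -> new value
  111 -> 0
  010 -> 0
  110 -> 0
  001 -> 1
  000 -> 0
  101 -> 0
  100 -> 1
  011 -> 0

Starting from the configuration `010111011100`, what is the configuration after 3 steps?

000000000011
100000000100
010000001011

010000001011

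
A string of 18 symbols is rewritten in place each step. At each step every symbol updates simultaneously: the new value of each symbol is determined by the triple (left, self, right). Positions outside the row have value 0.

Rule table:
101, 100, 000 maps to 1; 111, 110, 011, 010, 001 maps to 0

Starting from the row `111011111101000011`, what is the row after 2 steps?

110011111001000111

000100000010111000
110011111001000111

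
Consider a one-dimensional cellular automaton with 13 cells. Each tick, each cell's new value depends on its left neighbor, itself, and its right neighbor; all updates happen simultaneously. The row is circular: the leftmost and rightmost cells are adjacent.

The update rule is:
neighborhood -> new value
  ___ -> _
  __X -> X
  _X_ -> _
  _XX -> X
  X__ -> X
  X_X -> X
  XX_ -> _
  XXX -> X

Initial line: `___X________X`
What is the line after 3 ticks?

X_X_X_X__X_X_

X_X_X______X_
_X_X_X____X_X
X_X_X_X__X_X_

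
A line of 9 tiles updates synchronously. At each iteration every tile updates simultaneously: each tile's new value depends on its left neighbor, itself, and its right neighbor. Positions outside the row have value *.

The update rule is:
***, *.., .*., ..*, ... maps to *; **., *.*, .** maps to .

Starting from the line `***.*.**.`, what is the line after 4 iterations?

**..*....
*.*******
...******
***.*****

***.*****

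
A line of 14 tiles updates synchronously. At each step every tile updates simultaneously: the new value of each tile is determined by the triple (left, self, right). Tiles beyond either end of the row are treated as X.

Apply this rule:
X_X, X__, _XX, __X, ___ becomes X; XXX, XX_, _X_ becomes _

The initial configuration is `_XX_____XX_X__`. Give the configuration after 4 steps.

___XX____XX_XX

step 1: XX_XXXXXX_X_XX
step 2: __XX_____X_XX_
step 3: XXX_XXXXX_XX_X
step 4: ___XX____XX_XX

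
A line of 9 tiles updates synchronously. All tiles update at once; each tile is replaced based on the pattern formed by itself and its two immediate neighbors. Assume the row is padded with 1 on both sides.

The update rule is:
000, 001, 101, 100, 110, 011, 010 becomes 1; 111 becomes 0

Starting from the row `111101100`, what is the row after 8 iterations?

000111111
111100000
000111111  (repeats iteration 1; period 2)
iteration 8: 111100000

111100000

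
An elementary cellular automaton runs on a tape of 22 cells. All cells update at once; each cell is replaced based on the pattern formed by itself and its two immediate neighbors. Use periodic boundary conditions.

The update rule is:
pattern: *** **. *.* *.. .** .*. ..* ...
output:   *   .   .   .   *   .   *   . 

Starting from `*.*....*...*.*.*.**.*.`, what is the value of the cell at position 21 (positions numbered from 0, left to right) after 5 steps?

......*...*......*....
.....*...*......*.....
....*...*......*......
...*...*......*.......
..*...*......*........
position 21 holds .

.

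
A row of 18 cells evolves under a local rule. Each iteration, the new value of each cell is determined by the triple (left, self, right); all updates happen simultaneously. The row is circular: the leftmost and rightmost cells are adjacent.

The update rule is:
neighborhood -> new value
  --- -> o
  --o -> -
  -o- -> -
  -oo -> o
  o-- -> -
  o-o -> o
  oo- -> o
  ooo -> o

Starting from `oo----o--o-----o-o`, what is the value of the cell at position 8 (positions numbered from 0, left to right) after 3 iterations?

o

iteration 1: oo-oo------ooo--oo
iteration 2: ooooo-oooo-ooo--oo
iteration 3: oooooooooooooo--oo
position 8 holds o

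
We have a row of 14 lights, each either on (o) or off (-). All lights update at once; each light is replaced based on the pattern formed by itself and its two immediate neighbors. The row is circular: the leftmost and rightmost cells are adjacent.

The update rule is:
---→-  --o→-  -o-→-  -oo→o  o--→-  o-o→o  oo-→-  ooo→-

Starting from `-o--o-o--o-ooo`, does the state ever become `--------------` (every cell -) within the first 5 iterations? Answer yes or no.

iteration 1: o----o----oo--
iteration 2: ----------o---
iteration 3: --------------
all cells are - at iteration 3

yes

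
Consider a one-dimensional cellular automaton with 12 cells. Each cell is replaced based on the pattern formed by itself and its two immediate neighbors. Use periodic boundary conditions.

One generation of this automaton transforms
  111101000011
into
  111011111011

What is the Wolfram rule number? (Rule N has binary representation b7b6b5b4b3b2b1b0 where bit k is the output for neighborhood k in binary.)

189

position 0: 111 → 1  (bit 7 = 1)
position 3: 110 → 0  (bit 6 = 0)
position 4: 101 → 1  (bit 5 = 1)
position 6: 100 → 1  (bit 4 = 1)
position 10: 011 → 1  (bit 3 = 1)
position 5: 010 → 1  (bit 2 = 1)
position 9: 001 → 0  (bit 1 = 0)
position 7: 000 → 1  (bit 0 = 1)
bits b7..b0 = 10111101 = 189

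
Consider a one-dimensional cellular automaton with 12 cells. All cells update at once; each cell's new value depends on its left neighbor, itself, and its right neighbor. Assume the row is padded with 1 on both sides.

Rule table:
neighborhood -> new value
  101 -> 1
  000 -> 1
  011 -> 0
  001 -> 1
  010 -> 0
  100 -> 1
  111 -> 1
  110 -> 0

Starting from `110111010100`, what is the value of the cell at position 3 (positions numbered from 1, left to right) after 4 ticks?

tick 1: 101010101011
tick 2: 010101010101
tick 3: 101010101010
tick 4: 010101010101
position 3 holds 0

0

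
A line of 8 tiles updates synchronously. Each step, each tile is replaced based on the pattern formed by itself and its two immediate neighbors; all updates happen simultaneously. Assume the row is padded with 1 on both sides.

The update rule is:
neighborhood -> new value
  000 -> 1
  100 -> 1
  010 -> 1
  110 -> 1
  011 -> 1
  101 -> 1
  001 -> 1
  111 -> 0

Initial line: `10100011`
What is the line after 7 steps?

11111110

11111110
00000011
11111110  (repeats step 1; period 2)
step 7: 11111110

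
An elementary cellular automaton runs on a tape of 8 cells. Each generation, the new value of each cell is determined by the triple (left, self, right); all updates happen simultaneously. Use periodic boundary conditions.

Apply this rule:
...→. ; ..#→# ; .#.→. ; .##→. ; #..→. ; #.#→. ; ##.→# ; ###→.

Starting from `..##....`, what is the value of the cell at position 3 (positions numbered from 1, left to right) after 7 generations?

.#.#....
#.......
.......#
......#.
.....#..
....#...
...#....
position 3 holds .

.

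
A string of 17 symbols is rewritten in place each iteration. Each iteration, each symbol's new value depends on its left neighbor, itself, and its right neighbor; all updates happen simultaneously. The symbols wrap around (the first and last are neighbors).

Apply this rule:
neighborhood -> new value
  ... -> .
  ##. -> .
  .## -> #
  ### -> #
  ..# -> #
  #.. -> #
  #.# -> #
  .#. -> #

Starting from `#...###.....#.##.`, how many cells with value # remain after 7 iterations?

13

##.###.#...####.#
#.###.###.####.##
.###.###.####.###
###.###.####.###.
##.###.####.###.#
#.###.####.###.##
.###.####.###.###
count of #: 13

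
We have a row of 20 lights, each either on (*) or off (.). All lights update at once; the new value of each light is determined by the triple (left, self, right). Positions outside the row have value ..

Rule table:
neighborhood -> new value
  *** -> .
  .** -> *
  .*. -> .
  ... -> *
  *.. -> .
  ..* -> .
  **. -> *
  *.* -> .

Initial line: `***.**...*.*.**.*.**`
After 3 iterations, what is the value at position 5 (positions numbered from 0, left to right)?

*.*.**.*.....**...**
....**...***.**.*.**
***.**.*.*.*.**...**
position 5 holds *

*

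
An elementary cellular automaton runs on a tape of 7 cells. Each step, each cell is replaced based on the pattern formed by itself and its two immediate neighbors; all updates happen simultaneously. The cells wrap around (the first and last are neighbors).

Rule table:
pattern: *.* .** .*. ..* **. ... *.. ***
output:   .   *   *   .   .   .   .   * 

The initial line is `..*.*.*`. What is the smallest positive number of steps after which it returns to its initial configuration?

1

..*.*.*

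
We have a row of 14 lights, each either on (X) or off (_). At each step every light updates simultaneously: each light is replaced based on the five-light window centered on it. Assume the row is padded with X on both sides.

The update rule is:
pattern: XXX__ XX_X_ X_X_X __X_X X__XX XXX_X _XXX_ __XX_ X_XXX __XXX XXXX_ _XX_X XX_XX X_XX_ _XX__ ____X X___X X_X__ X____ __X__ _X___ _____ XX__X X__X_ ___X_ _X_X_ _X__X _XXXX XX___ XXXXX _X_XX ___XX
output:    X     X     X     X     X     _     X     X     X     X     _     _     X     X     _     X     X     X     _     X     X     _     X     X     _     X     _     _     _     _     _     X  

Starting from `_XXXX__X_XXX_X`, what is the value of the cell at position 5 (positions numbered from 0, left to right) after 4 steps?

step 1: XX__XXXX_XX_XX
step 2: _XXXX___XX_XX_
step 3: XX__X_XXX_XX_X
step 4: _XXXX_XX_XX_XX
position 5 holds _

_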